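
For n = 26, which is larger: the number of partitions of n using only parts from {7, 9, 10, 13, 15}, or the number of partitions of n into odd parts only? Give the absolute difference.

163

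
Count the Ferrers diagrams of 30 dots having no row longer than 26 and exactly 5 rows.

377

Direct enumeration gives 377 partitions.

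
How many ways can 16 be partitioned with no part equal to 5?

175

A full systematic count gives 175.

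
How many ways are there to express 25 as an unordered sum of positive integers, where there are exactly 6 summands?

There are 235 such partitions.

235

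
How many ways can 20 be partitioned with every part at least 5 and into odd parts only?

They are:
15 + 5
13 + 7
11 + 9
5 + 5 + 5 + 5
That's 4 in total.

4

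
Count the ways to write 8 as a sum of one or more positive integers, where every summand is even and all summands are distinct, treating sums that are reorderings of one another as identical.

2

The partitions of 8 that satisfy the conditions:
8
6, 2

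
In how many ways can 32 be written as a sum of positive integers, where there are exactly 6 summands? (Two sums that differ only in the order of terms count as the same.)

709

Direct enumeration gives 709 partitions.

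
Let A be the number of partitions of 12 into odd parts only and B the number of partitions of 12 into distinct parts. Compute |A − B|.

Partitions of 12 into odd parts only: 15.
Partitions of 12 into distinct parts: 15.
|15 − 15| = 0.

0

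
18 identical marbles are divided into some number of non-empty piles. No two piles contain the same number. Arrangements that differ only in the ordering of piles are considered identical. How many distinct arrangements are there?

A partial list (first 12 by largest part):
18
17 + 1
16 + 2
15 + 3
15 + 2 + 1
14 + 4
14 + 3 + 1
13 + 5
13 + 4 + 1
13 + 3 + 2
12 + 6
12 + 5 + 1
…and 34 more, for 46 total.

46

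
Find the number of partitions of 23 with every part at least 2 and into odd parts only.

15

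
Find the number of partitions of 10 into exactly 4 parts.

9

Listing the qualifying partitions of 10:
1,1,1,7
1,1,2,6
1,1,3,5
1,2,2,5
1,1,4,4
1,2,3,4
2,2,2,4
1,3,3,3
2,2,3,3
Counting gives 9.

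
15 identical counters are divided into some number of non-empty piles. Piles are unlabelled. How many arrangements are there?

A full systematic count gives 176.

176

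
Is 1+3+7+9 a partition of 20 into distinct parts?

The parts sum to 20, and the condition 'all summands are distinct' holds.

Yes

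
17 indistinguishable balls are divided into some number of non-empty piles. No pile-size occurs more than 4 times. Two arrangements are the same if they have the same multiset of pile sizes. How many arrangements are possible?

There are 205 such partitions.

205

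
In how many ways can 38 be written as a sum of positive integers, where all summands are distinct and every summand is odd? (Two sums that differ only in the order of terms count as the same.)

There are too many to list fully; the first 12 (by largest part) are:
37+1
35+3
33+5
31+7
29+9
29+5+3+1
27+11
27+7+3+1
25+13
25+9+3+1
25+7+5+1
23+15
…and 25 more, for 37 total.

37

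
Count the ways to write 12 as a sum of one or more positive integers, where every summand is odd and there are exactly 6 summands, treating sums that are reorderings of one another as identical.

3

They are:
7+1+1+1+1+1
5+3+1+1+1+1
3+3+3+1+1+1
Counting gives 3.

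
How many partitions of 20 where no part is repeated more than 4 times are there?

Systematic enumeration (by largest part, then next-largest, …) yields 409.

409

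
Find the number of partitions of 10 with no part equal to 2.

20

Listing the qualifying partitions of 10:
10
1, 9
1, 1, 8
3, 7
1, 1, 1, 7
4, 6
1, 3, 6
1, 1, 1, 1, 6
5, 5
1, 4, 5
1, 1, 3, 5
1, 1, 1, 1, 1, 5
1, 1, 4, 4
3, 3, 4
1, 1, 1, 3, 4
1, 1, 1, 1, 1, 1, 4
1, 3, 3, 3
1, 1, 1, 1, 3, 3
1, 1, 1, 1, 1, 1, 1, 3
1, 1, 1, 1, 1, 1, 1, 1, 1, 1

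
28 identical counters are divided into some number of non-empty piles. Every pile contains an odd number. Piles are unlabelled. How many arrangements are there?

222

Enumerating by decreasing first part gives 222 partitions in all.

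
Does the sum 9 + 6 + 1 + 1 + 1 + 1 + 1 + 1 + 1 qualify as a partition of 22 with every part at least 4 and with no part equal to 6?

The parts sum to 22, and the condition 'every summand is at least 4' is violated.

No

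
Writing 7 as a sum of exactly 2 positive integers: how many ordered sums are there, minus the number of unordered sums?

Compositions: C(6,1) = 6.
Unordered (partitions into 2 parts): 3.
Difference: 6 − 3 = 3.

3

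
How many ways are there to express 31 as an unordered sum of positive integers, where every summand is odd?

340

Counting exhaustively, 340 partitions satisfy the conditions.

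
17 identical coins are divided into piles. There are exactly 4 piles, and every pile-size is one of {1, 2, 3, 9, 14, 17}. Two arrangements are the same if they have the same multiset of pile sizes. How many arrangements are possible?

2

Enumerating:
1,1,1,14
2,3,3,9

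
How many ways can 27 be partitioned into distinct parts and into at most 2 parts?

14

Listing the qualifying partitions of 27:
27
26 + 1
25 + 2
24 + 3
23 + 4
22 + 5
21 + 6
20 + 7
19 + 8
18 + 9
17 + 10
16 + 11
15 + 12
14 + 13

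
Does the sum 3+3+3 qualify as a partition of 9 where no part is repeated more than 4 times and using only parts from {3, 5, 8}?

Yes

The parts sum to 9, and the condition 'no summand is used more than 4 times' holds; the condition 'each summand belongs to {3, 5, 8}' holds.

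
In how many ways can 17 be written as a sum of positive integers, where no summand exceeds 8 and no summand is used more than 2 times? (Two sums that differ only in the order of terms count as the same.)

64

There are too many to list fully; the first 12 (by largest part) are:
8 + 8 + 1
8 + 7 + 2
8 + 7 + 1 + 1
8 + 6 + 3
8 + 6 + 2 + 1
8 + 5 + 4
8 + 5 + 3 + 1
8 + 5 + 2 + 2
8 + 5 + 2 + 1 + 1
8 + 4 + 4 + 1
8 + 4 + 3 + 2
8 + 4 + 3 + 1 + 1
…and 52 more, for 64 total.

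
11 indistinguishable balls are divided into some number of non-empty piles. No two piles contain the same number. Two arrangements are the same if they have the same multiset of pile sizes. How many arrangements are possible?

The partitions of 11 that satisfy the conditions:
11
10,1
9,2
8,3
8,2,1
7,4
7,3,1
6,5
6,4,1
6,3,2
5,4,2
5,3,2,1

12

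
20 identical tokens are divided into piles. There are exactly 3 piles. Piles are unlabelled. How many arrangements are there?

A partial list (first 12 by largest part):
1,1,18
1,2,17
1,3,16
2,2,16
1,4,15
2,3,15
1,5,14
2,4,14
3,3,14
1,6,13
2,5,13
3,4,13
…and 21 more, for 33 total.

33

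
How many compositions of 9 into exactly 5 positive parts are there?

A composition of 9 into 5 positive parts is chosen by placing 4 dividers among the 8 gaps between 9 units: C(8,4) = 70.

70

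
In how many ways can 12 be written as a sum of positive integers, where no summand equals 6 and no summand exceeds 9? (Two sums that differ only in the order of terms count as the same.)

There are too many to list fully; the first 12 (by largest part) are:
3,9
1,2,9
1,1,1,9
4,8
1,3,8
2,2,8
1,1,2,8
1,1,1,1,8
5,7
1,4,7
2,3,7
1,1,3,7
…and 50 more, for 62 total.

62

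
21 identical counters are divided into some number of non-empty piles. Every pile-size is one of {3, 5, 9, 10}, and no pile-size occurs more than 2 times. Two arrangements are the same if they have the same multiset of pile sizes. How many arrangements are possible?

2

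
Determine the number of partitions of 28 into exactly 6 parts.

391

Direct enumeration gives 391 partitions.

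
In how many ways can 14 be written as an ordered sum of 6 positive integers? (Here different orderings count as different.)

1287

Equivalently, choose which 5 of the 13 gaps become plus signs: C(13,5) = 1287.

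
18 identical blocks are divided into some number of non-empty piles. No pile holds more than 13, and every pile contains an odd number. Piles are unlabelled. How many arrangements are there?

A partial list (first 12 by largest part):
13,5
13,3,1,1
13,1,1,1,1,1
11,7
11,5,1,1
11,3,3,1
11,3,1,1,1,1
11,1,1,1,1,1,1,1
9,9
9,7,1,1
9,5,3,1
9,5,1,1,1,1
…and 31 more, for 43 total.

43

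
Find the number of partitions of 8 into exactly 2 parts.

4

The partitions of 8 that satisfy the conditions:
7, 1
6, 2
5, 3
4, 4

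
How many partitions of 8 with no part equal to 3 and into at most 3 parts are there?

7

The partitions of 8 that satisfy the conditions:
8
7 + 1
6 + 2
6 + 1 + 1
5 + 2 + 1
4 + 4
4 + 2 + 2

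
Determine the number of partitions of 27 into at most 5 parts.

480

A full systematic count gives 480.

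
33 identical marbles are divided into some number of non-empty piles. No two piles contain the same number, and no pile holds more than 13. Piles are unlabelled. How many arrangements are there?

158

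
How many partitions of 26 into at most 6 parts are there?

Enumerating by decreasing first part gives 709 partitions in all.

709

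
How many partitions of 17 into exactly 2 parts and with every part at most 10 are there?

Listing the qualifying partitions of 17:
10 + 7
9 + 8
Counting gives 2.

2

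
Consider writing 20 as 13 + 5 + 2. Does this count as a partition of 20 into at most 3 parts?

Yes

The parts sum to 20, and the condition 'there are at most 3 summands' holds.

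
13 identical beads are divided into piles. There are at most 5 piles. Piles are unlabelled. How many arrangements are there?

57

A partial list (first 12 by largest part):
13
12+1
11+2
11+1+1
10+3
10+2+1
10+1+1+1
9+4
9+3+1
9+2+2
9+2+1+1
9+1+1+1+1
…and 45 more, for 57 total.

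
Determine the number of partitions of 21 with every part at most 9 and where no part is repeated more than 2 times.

Enumerating by decreasing first part gives 135 partitions in all.

135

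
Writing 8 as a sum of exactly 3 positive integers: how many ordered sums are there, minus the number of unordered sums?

16

Ordered (compositions into 3 parts): C(7,2) = 21.
Unordered (partitions into 3 parts): 5.
Difference: 21 − 5 = 16.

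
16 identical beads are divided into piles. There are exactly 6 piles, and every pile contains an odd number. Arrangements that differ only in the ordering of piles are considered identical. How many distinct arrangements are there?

7

They are:
1+1+1+1+1+11
1+1+1+1+3+9
1+1+1+1+5+7
1+1+1+3+3+7
1+1+1+3+5+5
1+1+3+3+3+5
1+3+3+3+3+3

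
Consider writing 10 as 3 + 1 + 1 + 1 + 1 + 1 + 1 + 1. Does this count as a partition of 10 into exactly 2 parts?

No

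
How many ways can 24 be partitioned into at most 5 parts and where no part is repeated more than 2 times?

Systematic enumeration (by largest part, then next-largest, …) yields 285.

285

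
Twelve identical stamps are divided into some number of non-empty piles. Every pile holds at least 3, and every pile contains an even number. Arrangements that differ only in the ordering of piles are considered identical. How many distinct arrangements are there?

They are:
12
8 + 4
6 + 6
4 + 4 + 4

4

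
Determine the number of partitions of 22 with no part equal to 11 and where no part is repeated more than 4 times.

584

A full systematic count gives 584.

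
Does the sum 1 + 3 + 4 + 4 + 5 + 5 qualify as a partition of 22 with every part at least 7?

The parts sum to 22, and the condition 'every summand is at least 7' is violated.

No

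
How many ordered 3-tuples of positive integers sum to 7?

A composition of 7 into 3 positive parts is chosen by placing 2 dividers among the 6 gaps between 7 units: C(6,2) = 15.

15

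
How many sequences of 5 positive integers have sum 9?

70

By stars and bars with positive parts, the count is C(8,4) = 70.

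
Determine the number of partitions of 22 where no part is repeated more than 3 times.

A full systematic count gives 484.

484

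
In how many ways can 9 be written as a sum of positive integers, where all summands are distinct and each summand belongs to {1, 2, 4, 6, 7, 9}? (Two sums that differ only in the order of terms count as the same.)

Enumerating:
9
7,2
6,2,1

3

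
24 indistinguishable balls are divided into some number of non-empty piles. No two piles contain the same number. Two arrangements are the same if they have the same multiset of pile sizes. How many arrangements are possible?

122

A full systematic count gives 122.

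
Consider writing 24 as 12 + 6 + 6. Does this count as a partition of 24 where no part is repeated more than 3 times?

Yes

The parts sum to 24, and the condition 'no summand is used more than 3 times' holds.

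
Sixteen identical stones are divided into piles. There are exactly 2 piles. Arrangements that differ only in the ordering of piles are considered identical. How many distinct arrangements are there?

8

They are:
15+1
14+2
13+3
12+4
11+5
10+6
9+7
8+8
Counting gives 8.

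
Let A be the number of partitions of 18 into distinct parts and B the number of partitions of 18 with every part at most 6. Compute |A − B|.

153

Partitions of 18 into distinct parts: 46.
Partitions of 18 with every part at most 6: 199.
|46 − 199| = 153.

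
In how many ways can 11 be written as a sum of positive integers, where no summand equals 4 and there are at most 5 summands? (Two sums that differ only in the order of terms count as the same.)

26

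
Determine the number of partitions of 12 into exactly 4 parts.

Enumerating:
9,1,1,1
8,2,1,1
7,3,1,1
7,2,2,1
6,4,1,1
6,3,2,1
6,2,2,2
5,5,1,1
5,4,2,1
5,3,3,1
5,3,2,2
4,4,3,1
4,4,2,2
4,3,3,2
3,3,3,3
That's 15 in total.

15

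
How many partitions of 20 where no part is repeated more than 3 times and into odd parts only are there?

27

A partial list (first 12 by largest part):
19,1
17,3
17,1,1,1
15,5
15,3,1,1
13,7
13,5,1,1
13,3,3,1
11,9
11,7,1,1
11,5,3,1
11,3,3,3
…and 15 more, for 27 total.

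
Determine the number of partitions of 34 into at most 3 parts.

Counting exhaustively, 114 partitions satisfy the conditions.

114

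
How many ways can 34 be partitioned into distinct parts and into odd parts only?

There are too many to list fully; the first 12 (by largest part) are:
33, 1
31, 3
29, 5
27, 7
25, 9
25, 5, 3, 1
23, 11
23, 7, 3, 1
21, 13
21, 9, 3, 1
21, 7, 5, 1
19, 15
…and 14 more, for 26 total.

26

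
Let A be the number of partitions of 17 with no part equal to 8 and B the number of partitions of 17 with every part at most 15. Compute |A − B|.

28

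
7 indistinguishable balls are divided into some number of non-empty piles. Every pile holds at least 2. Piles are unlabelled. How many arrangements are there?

4

They are:
7
5,2
4,3
3,2,2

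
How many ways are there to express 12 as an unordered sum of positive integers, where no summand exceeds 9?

73

Counting exhaustively, 73 partitions satisfy the conditions.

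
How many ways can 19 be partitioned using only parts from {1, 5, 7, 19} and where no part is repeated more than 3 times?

3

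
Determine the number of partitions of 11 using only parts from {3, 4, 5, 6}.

3

They are:
5+6
3+3+5
3+4+4
That's 3 in total.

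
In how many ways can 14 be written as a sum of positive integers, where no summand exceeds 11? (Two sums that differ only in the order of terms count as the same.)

Direct enumeration gives 131 partitions.

131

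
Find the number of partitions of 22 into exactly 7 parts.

131

Counting exhaustively, 131 partitions satisfy the conditions.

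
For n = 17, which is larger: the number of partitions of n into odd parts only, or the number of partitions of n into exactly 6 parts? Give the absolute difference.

Partitions of 17 into odd parts only: 38.
Partitions of 17 into exactly 6 parts: 44.
|38 − 44| = 6.

6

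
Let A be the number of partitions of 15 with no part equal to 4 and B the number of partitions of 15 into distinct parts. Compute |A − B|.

Partitions of 15 with no part equal to 4: 120.
Partitions of 15 into distinct parts: 27.
|120 − 27| = 93.

93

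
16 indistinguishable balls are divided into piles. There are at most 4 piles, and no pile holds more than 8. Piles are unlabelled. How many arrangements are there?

33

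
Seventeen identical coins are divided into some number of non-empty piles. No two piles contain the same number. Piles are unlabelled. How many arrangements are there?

There are too many to list fully; the first 12 (by largest part) are:
17
1+16
2+15
3+14
1+2+14
4+13
1+3+13
5+12
1+4+12
2+3+12
6+11
1+5+11
…and 26 more, for 38 total.

38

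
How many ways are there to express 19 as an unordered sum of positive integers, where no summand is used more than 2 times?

163

Counting exhaustively, 163 partitions satisfy the conditions.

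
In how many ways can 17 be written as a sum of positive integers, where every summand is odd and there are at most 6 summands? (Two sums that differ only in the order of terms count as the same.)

19

They are:
17
1 + 1 + 15
1 + 3 + 13
1 + 1 + 1 + 1 + 13
1 + 5 + 11
3 + 3 + 11
1 + 1 + 1 + 3 + 11
1 + 7 + 9
3 + 5 + 9
1 + 1 + 1 + 5 + 9
1 + 1 + 3 + 3 + 9
3 + 7 + 7
1 + 1 + 1 + 7 + 7
5 + 5 + 7
1 + 1 + 3 + 5 + 7
1 + 3 + 3 + 3 + 7
1 + 1 + 5 + 5 + 5
1 + 3 + 3 + 5 + 5
3 + 3 + 3 + 3 + 5
That's 19 in total.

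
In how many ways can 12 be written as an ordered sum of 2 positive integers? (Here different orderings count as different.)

11

By stars and bars with positive parts, the count is C(11,1) = 11.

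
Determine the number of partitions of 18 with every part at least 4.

16

Listing the qualifying partitions of 18:
18
14,4
13,5
12,6
11,7
10,8
10,4,4
9,9
9,5,4
8,6,4
8,5,5
7,7,4
7,6,5
6,6,6
6,4,4,4
5,5,4,4
That's 16 in total.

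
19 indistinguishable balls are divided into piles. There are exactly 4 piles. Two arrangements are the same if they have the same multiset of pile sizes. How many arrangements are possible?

54

There are too many to list fully; the first 12 (by largest part) are:
16+1+1+1
15+2+1+1
14+3+1+1
14+2+2+1
13+4+1+1
13+3+2+1
13+2+2+2
12+5+1+1
12+4+2+1
12+3+3+1
12+3+2+2
11+6+1+1
…and 42 more, for 54 total.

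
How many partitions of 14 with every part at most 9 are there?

123

Enumerating by decreasing first part gives 123 partitions in all.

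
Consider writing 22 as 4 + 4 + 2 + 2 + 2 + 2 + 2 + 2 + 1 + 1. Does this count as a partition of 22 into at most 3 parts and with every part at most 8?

No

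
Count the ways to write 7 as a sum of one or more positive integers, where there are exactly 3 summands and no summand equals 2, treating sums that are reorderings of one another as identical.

2

The partitions of 7 that satisfy the conditions:
5+1+1
3+3+1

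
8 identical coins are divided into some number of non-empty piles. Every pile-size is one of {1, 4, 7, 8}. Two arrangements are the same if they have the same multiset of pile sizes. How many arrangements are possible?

The partitions of 8 that satisfy the conditions:
8
1 + 7
4 + 4
1 + 1 + 1 + 1 + 4
1 + 1 + 1 + 1 + 1 + 1 + 1 + 1
That's 5 in total.

5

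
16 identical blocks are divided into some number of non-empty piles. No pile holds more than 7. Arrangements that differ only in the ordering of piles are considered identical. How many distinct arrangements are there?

164

Counting exhaustively, 164 partitions satisfy the conditions.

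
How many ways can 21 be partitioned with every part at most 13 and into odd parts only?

There are too many to list fully; the first 12 (by largest part) are:
13+7+1
13+5+3
13+5+1+1+1
13+3+3+1+1
13+3+1+1+1+1+1
13+1+1+1+1+1+1+1+1
11+9+1
11+7+3
11+7+1+1+1
11+5+5
11+5+3+1+1
11+5+1+1+1+1+1
…and 56 more, for 68 total.

68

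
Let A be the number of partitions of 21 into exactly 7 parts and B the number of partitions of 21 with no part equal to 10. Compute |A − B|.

631

Partitions of 21 into exactly 7 parts: 105.
Partitions of 21 with no part equal to 10: 736.
|105 − 736| = 631.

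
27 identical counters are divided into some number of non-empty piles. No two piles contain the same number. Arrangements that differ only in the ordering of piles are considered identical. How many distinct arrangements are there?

192

Systematic enumeration (by largest part, then next-largest, …) yields 192.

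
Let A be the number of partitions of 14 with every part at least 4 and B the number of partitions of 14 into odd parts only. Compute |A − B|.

Partitions of 14 with every part at least 4: 7.
Partitions of 14 into odd parts only: 22.
|7 − 22| = 15.

15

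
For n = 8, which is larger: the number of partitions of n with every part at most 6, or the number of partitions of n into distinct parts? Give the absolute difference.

Partitions of 8 with every part at most 6: 20.
Partitions of 8 into distinct parts: 6.
|20 − 6| = 14.

14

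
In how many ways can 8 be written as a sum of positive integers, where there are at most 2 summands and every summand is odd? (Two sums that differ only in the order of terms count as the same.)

2

Listing the qualifying partitions of 8:
7, 1
5, 3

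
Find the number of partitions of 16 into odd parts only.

A partial list (first 12 by largest part):
15 + 1
13 + 3
13 + 1 + 1 + 1
11 + 5
11 + 3 + 1 + 1
11 + 1 + 1 + 1 + 1 + 1
9 + 7
9 + 5 + 1 + 1
9 + 3 + 3 + 1
9 + 3 + 1 + 1 + 1 + 1
9 + 1 + 1 + 1 + 1 + 1 + 1 + 1
7 + 7 + 1 + 1
…and 20 more, for 32 total.

32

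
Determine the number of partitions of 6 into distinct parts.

4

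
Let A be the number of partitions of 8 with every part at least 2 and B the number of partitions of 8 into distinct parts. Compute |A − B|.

Partitions of 8 with every part at least 2: 7.
Partitions of 8 into distinct parts: 6.
|7 − 6| = 1.

1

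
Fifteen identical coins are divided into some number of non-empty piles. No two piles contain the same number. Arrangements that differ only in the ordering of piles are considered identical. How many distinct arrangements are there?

There are too many to list fully; the first 12 (by largest part) are:
15
14 + 1
13 + 2
12 + 3
12 + 2 + 1
11 + 4
11 + 3 + 1
10 + 5
10 + 4 + 1
10 + 3 + 2
9 + 6
9 + 5 + 1
…and 15 more, for 27 total.

27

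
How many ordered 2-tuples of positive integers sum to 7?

6

Equivalently, choose which 1 of the 6 gaps become plus signs: C(6,1) = 6.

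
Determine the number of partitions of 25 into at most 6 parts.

Enumerating by decreasing first part gives 612 partitions in all.

612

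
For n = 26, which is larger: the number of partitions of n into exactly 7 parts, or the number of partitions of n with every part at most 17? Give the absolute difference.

Partitions of 26 into exactly 7 parts: 300.
Partitions of 26 with every part at most 17: 2369.
|300 − 2369| = 2069.

2069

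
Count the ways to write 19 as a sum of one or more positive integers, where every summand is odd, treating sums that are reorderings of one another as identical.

There are too many to list fully; the first 12 (by largest part) are:
19
17,1,1
15,3,1
15,1,1,1,1
13,5,1
13,3,3
13,3,1,1,1
13,1,1,1,1,1,1
11,7,1
11,5,3
11,5,1,1,1
11,3,3,1,1
…and 42 more, for 54 total.

54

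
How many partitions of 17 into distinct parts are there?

38

There are too many to list fully; the first 12 (by largest part) are:
17
16 + 1
15 + 2
14 + 3
14 + 2 + 1
13 + 4
13 + 3 + 1
12 + 5
12 + 4 + 1
12 + 3 + 2
11 + 6
11 + 5 + 1
…and 26 more, for 38 total.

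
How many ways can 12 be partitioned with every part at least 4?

5

They are:
12
8, 4
7, 5
6, 6
4, 4, 4
Counting gives 5.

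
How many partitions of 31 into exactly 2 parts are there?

15

They are:
1 + 30
2 + 29
3 + 28
4 + 27
5 + 26
6 + 25
7 + 24
8 + 23
9 + 22
10 + 21
11 + 20
12 + 19
13 + 18
14 + 17
15 + 16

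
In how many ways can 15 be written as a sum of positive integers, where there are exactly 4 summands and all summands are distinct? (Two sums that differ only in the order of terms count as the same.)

6

Listing the qualifying partitions of 15:
9,3,2,1
8,4,2,1
7,5,2,1
7,4,3,1
6,5,3,1
6,4,3,2
Counting gives 6.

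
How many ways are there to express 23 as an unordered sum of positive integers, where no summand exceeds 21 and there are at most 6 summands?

Systematic enumeration (by largest part, then next-largest, …) yields 452.

452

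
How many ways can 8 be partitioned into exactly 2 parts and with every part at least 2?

3

They are:
6, 2
5, 3
4, 4
Counting gives 3.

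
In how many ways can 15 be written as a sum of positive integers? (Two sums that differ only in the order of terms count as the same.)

176

Counting exhaustively, 176 partitions satisfy the conditions.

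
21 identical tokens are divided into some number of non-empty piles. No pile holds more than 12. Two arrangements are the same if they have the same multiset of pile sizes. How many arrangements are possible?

725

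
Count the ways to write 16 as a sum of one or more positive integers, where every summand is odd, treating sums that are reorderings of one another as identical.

32

There are too many to list fully; the first 12 (by largest part) are:
15, 1
13, 3
13, 1, 1, 1
11, 5
11, 3, 1, 1
11, 1, 1, 1, 1, 1
9, 7
9, 5, 1, 1
9, 3, 3, 1
9, 3, 1, 1, 1, 1
9, 1, 1, 1, 1, 1, 1, 1
7, 7, 1, 1
…and 20 more, for 32 total.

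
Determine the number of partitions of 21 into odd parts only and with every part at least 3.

Listing the qualifying partitions of 21:
21
15, 3, 3
13, 5, 3
11, 7, 3
11, 5, 5
9, 9, 3
9, 7, 5
9, 3, 3, 3, 3
7, 7, 7
7, 5, 3, 3, 3
5, 5, 5, 3, 3
3, 3, 3, 3, 3, 3, 3

12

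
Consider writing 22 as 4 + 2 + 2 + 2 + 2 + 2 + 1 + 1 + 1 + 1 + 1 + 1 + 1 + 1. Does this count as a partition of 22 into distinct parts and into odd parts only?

No

The parts sum to 22, and the condition 'all summands are distinct' is violated.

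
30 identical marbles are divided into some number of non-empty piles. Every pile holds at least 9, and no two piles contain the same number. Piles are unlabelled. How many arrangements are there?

The partitions of 30 that satisfy the conditions:
30
21, 9
20, 10
19, 11
18, 12
17, 13
16, 14
11, 10, 9

8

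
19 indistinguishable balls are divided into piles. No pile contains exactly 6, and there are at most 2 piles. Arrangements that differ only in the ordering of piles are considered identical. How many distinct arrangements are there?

9

The partitions of 19 that satisfy the conditions:
19
1 + 18
2 + 17
3 + 16
4 + 15
5 + 14
7 + 12
8 + 11
9 + 10
Counting gives 9.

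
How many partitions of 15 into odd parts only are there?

A partial list (first 12 by largest part):
15
13+1+1
11+3+1
11+1+1+1+1
9+5+1
9+3+3
9+3+1+1+1
9+1+1+1+1+1+1
7+7+1
7+5+3
7+5+1+1+1
7+3+3+1+1
…and 15 more, for 27 total.

27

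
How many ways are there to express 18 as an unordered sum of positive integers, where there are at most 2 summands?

10

The partitions of 18 that satisfy the conditions:
18
17+1
16+2
15+3
14+4
13+5
12+6
11+7
10+8
9+9
Counting gives 10.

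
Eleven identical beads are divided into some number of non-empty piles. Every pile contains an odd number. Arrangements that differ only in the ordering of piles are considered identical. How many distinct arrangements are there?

They are:
11
1,1,9
1,3,7
1,1,1,1,7
1,5,5
3,3,5
1,1,1,3,5
1,1,1,1,1,1,5
1,1,3,3,3
1,1,1,1,1,3,3
1,1,1,1,1,1,1,1,3
1,1,1,1,1,1,1,1,1,1,1
Counting gives 12.

12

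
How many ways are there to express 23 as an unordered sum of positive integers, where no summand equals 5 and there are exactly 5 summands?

A full systematic count gives 94.

94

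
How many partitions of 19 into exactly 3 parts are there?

30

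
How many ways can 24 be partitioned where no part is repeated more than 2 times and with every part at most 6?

34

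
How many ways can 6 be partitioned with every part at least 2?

4

The partitions of 6 that satisfy the conditions:
6
2,4
3,3
2,2,2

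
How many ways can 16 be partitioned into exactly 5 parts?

37

There are too many to list fully; the first 12 (by largest part) are:
12, 1, 1, 1, 1
11, 2, 1, 1, 1
10, 3, 1, 1, 1
10, 2, 2, 1, 1
9, 4, 1, 1, 1
9, 3, 2, 1, 1
9, 2, 2, 2, 1
8, 5, 1, 1, 1
8, 4, 2, 1, 1
8, 3, 3, 1, 1
8, 3, 2, 2, 1
8, 2, 2, 2, 2
…and 25 more, for 37 total.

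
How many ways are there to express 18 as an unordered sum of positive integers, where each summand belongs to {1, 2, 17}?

11

Enumerating:
17, 1
2, 2, 2, 2, 2, 2, 2, 2, 2
2, 2, 2, 2, 2, 2, 2, 2, 1, 1
2, 2, 2, 2, 2, 2, 2, 1, 1, 1, 1
2, 2, 2, 2, 2, 2, 1, 1, 1, 1, 1, 1
2, 2, 2, 2, 2, 1, 1, 1, 1, 1, 1, 1, 1
2, 2, 2, 2, 1, 1, 1, 1, 1, 1, 1, 1, 1, 1
2, 2, 2, 1, 1, 1, 1, 1, 1, 1, 1, 1, 1, 1, 1
2, 2, 1, 1, 1, 1, 1, 1, 1, 1, 1, 1, 1, 1, 1, 1
2, 1, 1, 1, 1, 1, 1, 1, 1, 1, 1, 1, 1, 1, 1, 1, 1
1, 1, 1, 1, 1, 1, 1, 1, 1, 1, 1, 1, 1, 1, 1, 1, 1, 1
Counting gives 11.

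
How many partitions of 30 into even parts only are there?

There are 176 such partitions.

176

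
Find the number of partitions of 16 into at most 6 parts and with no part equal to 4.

A full systematic count gives 89.

89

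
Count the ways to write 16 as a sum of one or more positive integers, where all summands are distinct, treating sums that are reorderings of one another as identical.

32

There are too many to list fully; the first 12 (by largest part) are:
16
15+1
14+2
13+3
13+2+1
12+4
12+3+1
11+5
11+4+1
11+3+2
10+6
10+5+1
…and 20 more, for 32 total.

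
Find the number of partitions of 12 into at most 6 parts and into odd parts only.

11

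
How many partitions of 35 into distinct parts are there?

585

Systematic enumeration (by largest part, then next-largest, …) yields 585.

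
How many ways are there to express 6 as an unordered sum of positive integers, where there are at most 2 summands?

4

They are:
6
5, 1
4, 2
3, 3
Counting gives 4.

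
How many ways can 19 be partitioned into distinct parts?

54

A partial list (first 12 by largest part):
19
18+1
17+2
16+3
16+2+1
15+4
15+3+1
14+5
14+4+1
14+3+2
13+6
13+5+1
…and 42 more, for 54 total.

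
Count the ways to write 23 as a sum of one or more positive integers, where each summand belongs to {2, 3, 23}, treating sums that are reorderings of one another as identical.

5

They are:
23
2, 3, 3, 3, 3, 3, 3, 3
2, 2, 2, 2, 3, 3, 3, 3, 3
2, 2, 2, 2, 2, 2, 2, 3, 3, 3
2, 2, 2, 2, 2, 2, 2, 2, 2, 2, 3
That's 5 in total.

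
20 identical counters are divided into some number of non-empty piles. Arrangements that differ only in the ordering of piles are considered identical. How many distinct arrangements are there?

Enumerating by decreasing first part gives 627 partitions in all.

627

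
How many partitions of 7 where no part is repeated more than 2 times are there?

Listing the qualifying partitions of 7:
7
6+1
5+2
5+1+1
4+3
4+2+1
3+3+1
3+2+2
3+2+1+1

9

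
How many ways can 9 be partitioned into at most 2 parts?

5

Enumerating:
9
1, 8
2, 7
3, 6
4, 5
That's 5 in total.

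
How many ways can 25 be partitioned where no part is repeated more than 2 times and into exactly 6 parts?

A full systematic count gives 117.

117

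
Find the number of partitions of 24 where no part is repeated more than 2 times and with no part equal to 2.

There are 198 such partitions.

198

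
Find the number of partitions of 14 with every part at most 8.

116

Direct enumeration gives 116 partitions.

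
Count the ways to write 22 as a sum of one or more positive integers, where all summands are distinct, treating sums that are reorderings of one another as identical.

Counting exhaustively, 89 partitions satisfy the conditions.

89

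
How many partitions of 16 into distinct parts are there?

A partial list (first 12 by largest part):
16
15,1
14,2
13,3
13,2,1
12,4
12,3,1
11,5
11,4,1
11,3,2
10,6
10,5,1
…and 20 more, for 32 total.

32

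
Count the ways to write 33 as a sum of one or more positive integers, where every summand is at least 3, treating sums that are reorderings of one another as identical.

There are 556 such partitions.

556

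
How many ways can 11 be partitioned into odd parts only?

Listing the qualifying partitions of 11:
11
9 + 1 + 1
7 + 3 + 1
7 + 1 + 1 + 1 + 1
5 + 5 + 1
5 + 3 + 3
5 + 3 + 1 + 1 + 1
5 + 1 + 1 + 1 + 1 + 1 + 1
3 + 3 + 3 + 1 + 1
3 + 3 + 1 + 1 + 1 + 1 + 1
3 + 1 + 1 + 1 + 1 + 1 + 1 + 1 + 1
1 + 1 + 1 + 1 + 1 + 1 + 1 + 1 + 1 + 1 + 1

12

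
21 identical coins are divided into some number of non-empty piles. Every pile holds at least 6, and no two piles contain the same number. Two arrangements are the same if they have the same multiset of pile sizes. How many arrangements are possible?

7

Enumerating:
21
15, 6
14, 7
13, 8
12, 9
11, 10
8, 7, 6
That's 7 in total.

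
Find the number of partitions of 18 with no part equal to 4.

There are 250 such partitions.

250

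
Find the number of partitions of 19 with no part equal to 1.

105

Counting exhaustively, 105 partitions satisfy the conditions.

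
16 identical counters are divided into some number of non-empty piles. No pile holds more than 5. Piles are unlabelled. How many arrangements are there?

101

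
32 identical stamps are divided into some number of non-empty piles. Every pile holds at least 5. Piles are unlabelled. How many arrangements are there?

Counting exhaustively, 95 partitions satisfy the conditions.

95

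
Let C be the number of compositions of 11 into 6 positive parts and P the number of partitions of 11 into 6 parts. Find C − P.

245

Ordered (compositions into 6 parts): C(10,5) = 252.
Partitions of 11 into exactly 6 parts: 7.
Difference: 252 − 7 = 245.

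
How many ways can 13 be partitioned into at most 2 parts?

7

Enumerating:
13
12,1
11,2
10,3
9,4
8,5
7,6
Counting gives 7.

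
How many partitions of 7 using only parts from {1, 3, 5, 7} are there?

5

The partitions of 7 that satisfy the conditions:
7
5+1+1
3+3+1
3+1+1+1+1
1+1+1+1+1+1+1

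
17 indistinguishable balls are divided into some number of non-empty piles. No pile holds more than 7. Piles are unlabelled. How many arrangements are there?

Systematic enumeration (by largest part, then next-largest, …) yields 201.

201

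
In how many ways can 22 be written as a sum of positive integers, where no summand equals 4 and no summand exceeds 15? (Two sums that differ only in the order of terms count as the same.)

Counting exhaustively, 591 partitions satisfy the conditions.

591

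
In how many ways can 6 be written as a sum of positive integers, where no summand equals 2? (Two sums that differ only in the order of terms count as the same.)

They are:
6
5 + 1
4 + 1 + 1
3 + 3
3 + 1 + 1 + 1
1 + 1 + 1 + 1 + 1 + 1

6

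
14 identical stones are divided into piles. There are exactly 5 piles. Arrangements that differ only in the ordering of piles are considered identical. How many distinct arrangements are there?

They are:
1+1+1+1+10
1+1+1+2+9
1+1+1+3+8
1+1+2+2+8
1+1+1+4+7
1+1+2+3+7
1+2+2+2+7
1+1+1+5+6
1+1+2+4+6
1+1+3+3+6
1+2+2+3+6
2+2+2+2+6
1+1+2+5+5
1+1+3+4+5
1+2+2+4+5
1+2+3+3+5
2+2+2+3+5
1+1+4+4+4
1+2+3+4+4
2+2+2+4+4
1+3+3+3+4
2+2+3+3+4
2+3+3+3+3
That's 23 in total.

23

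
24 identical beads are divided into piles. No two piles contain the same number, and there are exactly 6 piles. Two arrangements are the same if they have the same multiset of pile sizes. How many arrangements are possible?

3

Enumerating:
9,5,4,3,2,1
8,6,4,3,2,1
7,6,5,3,2,1
Counting gives 3.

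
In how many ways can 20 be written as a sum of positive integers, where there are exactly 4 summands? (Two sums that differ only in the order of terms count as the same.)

64

There are too many to list fully; the first 12 (by largest part) are:
17, 1, 1, 1
16, 2, 1, 1
15, 3, 1, 1
15, 2, 2, 1
14, 4, 1, 1
14, 3, 2, 1
14, 2, 2, 2
13, 5, 1, 1
13, 4, 2, 1
13, 3, 3, 1
13, 3, 2, 2
12, 6, 1, 1
…and 52 more, for 64 total.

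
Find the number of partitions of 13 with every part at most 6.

A full systematic count gives 71.

71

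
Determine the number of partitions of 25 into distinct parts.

142

Systematic enumeration (by largest part, then next-largest, …) yields 142.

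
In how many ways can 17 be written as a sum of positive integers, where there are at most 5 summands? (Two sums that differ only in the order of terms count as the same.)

119

Counting exhaustively, 119 partitions satisfy the conditions.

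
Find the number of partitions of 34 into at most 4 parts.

Systematic enumeration (by largest part, then next-largest, …) yields 411.

411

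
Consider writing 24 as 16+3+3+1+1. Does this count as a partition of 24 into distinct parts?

The parts sum to 24, and the condition 'all summands are distinct' is violated.

No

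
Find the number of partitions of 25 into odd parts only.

142

Direct enumeration gives 142 partitions.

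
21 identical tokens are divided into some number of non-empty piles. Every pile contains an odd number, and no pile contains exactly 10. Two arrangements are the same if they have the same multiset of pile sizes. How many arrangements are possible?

A full systematic count gives 76.

76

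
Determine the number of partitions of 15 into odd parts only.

A partial list (first 12 by largest part):
15
13+1+1
11+3+1
11+1+1+1+1
9+5+1
9+3+3
9+3+1+1+1
9+1+1+1+1+1+1
7+7+1
7+5+3
7+5+1+1+1
7+3+3+1+1
…and 15 more, for 27 total.

27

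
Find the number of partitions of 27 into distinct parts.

Enumerating by decreasing first part gives 192 partitions in all.

192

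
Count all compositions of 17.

65536

The number of compositions of n is 2^(n−1); here 2^16 = 65536.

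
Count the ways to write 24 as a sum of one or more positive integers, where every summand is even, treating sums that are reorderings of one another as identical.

Direct enumeration gives 77 partitions.

77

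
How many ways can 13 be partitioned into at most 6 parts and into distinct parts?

Listing the qualifying partitions of 13:
13
12, 1
11, 2
10, 3
10, 2, 1
9, 4
9, 3, 1
8, 5
8, 4, 1
8, 3, 2
7, 6
7, 5, 1
7, 4, 2
7, 3, 2, 1
6, 5, 2
6, 4, 3
6, 4, 2, 1
5, 4, 3, 1

18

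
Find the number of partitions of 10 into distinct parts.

10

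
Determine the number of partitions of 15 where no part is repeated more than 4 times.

127

There are 127 such partitions.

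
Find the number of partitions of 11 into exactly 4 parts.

11

The partitions of 11 that satisfy the conditions:
1+1+1+8
1+1+2+7
1+1+3+6
1+2+2+6
1+1+4+5
1+2+3+5
2+2+2+5
1+2+4+4
1+3+3+4
2+2+3+4
2+3+3+3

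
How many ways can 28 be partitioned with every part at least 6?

29

There are too many to list fully; the first 12 (by largest part) are:
28
6, 22
7, 21
8, 20
9, 19
10, 18
11, 17
12, 16
6, 6, 16
13, 15
6, 7, 15
14, 14
…and 17 more, for 29 total.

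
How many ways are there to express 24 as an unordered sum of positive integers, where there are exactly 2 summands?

12

Enumerating:
1,23
2,22
3,21
4,20
5,19
6,18
7,17
8,16
9,15
10,14
11,13
12,12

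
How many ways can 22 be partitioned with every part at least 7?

The partitions of 22 that satisfy the conditions:
22
15, 7
14, 8
13, 9
12, 10
11, 11
8, 7, 7

7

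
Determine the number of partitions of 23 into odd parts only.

Direct enumeration gives 104 partitions.

104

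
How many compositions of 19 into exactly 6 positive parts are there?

8568

Place 5 bars in the 18 internal gaps of a row of 19 dots: C(18,5) = 8568.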